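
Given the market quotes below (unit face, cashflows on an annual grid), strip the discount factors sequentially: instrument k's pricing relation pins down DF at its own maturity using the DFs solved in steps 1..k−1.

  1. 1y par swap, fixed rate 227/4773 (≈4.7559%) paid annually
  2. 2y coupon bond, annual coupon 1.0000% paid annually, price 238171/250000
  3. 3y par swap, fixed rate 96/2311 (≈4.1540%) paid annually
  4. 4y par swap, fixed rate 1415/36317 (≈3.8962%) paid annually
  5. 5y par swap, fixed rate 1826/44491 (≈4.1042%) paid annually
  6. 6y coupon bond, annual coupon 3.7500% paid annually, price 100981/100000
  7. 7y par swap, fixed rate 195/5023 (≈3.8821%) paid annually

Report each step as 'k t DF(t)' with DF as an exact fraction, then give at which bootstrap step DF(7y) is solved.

step 1 [1y] swap r/1=227/4773: DF=(1 − 227/4773·(0))/(1+227/4773) = 4773/5000 ≈ 0.954600
step 2 [2y] bond c/1=1/100: DF=(238171/250000 − 1/100·(0.954600))/(1+1/100) = 4669/5000 ≈ 0.933800
step 3 [3y] swap r/1=96/2311: DF=(1 − 96/2311·(0.954600+0.933800))/(1+96/2311) = 553/625 ≈ 0.884800
step 4 [4y] swap r/1=1415/36317: DF=(1 − 1415/36317·(0.954600+0.933800+0.884800))/(1+1415/36317) = 1717/2000 ≈ 0.858500
step 5 [5y] swap r/1=1826/44491: DF=(1 − 1826/44491·(0.954600+0.933800+0.884800+0.858500))/(1+1826/44491) = 4087/5000 ≈ 0.817400
step 6 [6y] bond c/1=3/80: DF=(100981/100000 − 3/80·(0.954600+0.933800+0.884800+0.858500+0.817400))/(1+3/80) = 13/16 ≈ 0.812500
step 7 [7y] swap r/1=195/5023: DF=(1 − 195/5023·(0.954600+0.933800+0.884800+0.858500+0.817400+0.812500))/(1+195/5023) = 383/500 ≈ 0.766000

1 1 4773/5000
2 2 4669/5000
3 3 553/625
4 4 1717/2000
5 5 4087/5000
6 6 13/16
7 7 383/500
DF(7y) is solved at step 7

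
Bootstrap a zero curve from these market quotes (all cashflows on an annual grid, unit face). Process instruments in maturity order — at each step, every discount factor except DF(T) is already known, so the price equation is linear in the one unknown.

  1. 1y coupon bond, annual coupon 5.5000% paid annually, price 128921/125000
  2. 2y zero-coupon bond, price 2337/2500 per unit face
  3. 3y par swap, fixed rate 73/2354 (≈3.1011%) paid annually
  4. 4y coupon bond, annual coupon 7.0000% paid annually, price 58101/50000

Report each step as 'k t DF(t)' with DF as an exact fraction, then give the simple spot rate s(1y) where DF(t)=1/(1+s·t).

1 1 611/625
2 2 2337/2500
3 3 2281/2500
4 4 2253/2500
s(1y) = (1/(611/625) − 1)/(1) = 14/611 ≈ 2.2913%

step 1 [1y] bond c/1=11/200: DF=(128921/125000 − 11/200·(0))/(1+11/200) = 611/625 ≈ 0.977600
step 2 [2y] zero: DF = P = 2337/2500 ≈ 0.934800
step 3 [3y] swap r/1=73/2354: DF=(1 − 73/2354·(0.977600+0.934800))/(1+73/2354) = 2281/2500 ≈ 0.912400
step 4 [4y] bond c/1=7/100: DF=(58101/50000 − 7/100·(0.977600+0.934800+0.912400))/(1+7/100) = 2253/2500 ≈ 0.901200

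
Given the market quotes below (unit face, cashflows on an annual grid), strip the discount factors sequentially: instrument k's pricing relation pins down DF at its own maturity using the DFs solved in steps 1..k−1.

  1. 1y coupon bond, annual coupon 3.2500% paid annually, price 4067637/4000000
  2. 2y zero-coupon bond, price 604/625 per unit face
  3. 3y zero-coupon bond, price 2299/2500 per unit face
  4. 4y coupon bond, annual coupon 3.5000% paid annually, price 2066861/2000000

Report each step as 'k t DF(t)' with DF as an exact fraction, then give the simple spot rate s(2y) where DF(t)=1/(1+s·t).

step 1 [1y] bond c/1=13/400: DF=(4067637/4000000 − 13/400·(0))/(1+13/400) = 9849/10000 ≈ 0.984900
step 2 [2y] zero: DF = P = 604/625 ≈ 0.966400
step 3 [3y] zero: DF = P = 2299/2500 ≈ 0.919600
step 4 [4y] bond c/1=7/200: DF=(2066861/2000000 − 7/200·(0.984900+0.966400+0.919600))/(1+7/200) = 4507/5000 ≈ 0.901400

1 1 9849/10000
2 2 604/625
3 3 2299/2500
4 4 4507/5000
s(2y) = (1/(604/625) − 1)/(2) = 21/1208 ≈ 1.7384%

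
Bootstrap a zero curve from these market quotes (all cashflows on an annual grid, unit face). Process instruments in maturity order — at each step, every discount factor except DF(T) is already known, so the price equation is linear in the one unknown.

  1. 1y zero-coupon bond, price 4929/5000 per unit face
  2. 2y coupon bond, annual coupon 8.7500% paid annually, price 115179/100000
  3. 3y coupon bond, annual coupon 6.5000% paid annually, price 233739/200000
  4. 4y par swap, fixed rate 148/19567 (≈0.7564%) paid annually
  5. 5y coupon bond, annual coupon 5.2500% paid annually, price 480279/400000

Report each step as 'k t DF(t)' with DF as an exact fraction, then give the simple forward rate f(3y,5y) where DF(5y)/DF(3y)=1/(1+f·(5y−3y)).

step 1 [1y] zero: DF = P = 4929/5000 ≈ 0.985800
step 2 [2y] bond c/1=7/80: DF=(115179/100000 − 7/80·(0.985800))/(1+7/80) = 4899/5000 ≈ 0.979800
step 3 [3y] bond c/1=13/200: DF=(233739/200000 − 13/200·(0.985800+0.979800))/(1+13/200) = 4887/5000 ≈ 0.977400
step 4 [4y] swap r/1=148/19567: DF=(1 − 148/19567·(0.985800+0.979800+0.977400))/(1+148/19567) = 1213/1250 ≈ 0.970400
step 5 [5y] bond c/1=21/400: DF=(480279/400000 − 21/400·(0.985800+0.979800+0.977400+0.970400))/(1+21/400) = 591/625 ≈ 0.945600

1 1 4929/5000
2 2 4899/5000
3 3 4887/5000
4 4 1213/1250
5 5 591/625
f(3y,5y) = ((4887/5000)/(591/625) − 1)/(2) = 53/3152 ≈ 1.6815%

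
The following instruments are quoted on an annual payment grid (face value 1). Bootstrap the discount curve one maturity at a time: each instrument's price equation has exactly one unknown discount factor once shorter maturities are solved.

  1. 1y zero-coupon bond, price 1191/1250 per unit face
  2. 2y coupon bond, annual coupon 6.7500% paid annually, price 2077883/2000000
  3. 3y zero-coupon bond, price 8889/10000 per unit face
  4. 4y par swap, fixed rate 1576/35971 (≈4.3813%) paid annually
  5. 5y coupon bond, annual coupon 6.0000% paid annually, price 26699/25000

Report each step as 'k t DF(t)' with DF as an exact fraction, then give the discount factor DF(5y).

1 1 1191/1250
2 2 913/1000
3 3 8889/10000
4 4 1053/1250
5 5 8039/10000
DF(5y) = 8039/10000 ≈ 0.803900

step 1 [1y] zero: DF = P = 1191/1250 ≈ 0.952800
step 2 [2y] bond c/1=27/400: DF=(2077883/2000000 − 27/400·(0.952800))/(1+27/400) = 913/1000 ≈ 0.913000
step 3 [3y] zero: DF = P = 8889/10000 ≈ 0.888900
step 4 [4y] swap r/1=1576/35971: DF=(1 − 1576/35971·(0.952800+0.913000+0.888900))/(1+1576/35971) = 1053/1250 ≈ 0.842400
step 5 [5y] bond c/1=3/50: DF=(26699/25000 − 3/50·(0.952800+0.913000+0.888900+0.842400))/(1+3/50) = 8039/10000 ≈ 0.803900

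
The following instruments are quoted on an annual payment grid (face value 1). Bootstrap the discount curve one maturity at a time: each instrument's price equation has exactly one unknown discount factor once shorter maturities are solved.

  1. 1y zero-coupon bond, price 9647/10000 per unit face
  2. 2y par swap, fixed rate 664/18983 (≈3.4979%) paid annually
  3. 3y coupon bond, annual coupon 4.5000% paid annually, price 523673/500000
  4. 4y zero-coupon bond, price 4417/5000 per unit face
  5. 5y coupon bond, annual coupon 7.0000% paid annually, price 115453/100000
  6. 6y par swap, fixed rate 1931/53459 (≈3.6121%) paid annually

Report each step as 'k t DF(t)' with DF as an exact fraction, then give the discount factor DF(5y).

1 1 9647/10000
2 2 1167/1250
3 3 1841/2000
4 4 4417/5000
5 5 523/625
6 6 8069/10000
DF(5y) = 523/625 ≈ 0.836800

step 1 [1y] zero: DF = P = 9647/10000 ≈ 0.964700
step 2 [2y] swap r/1=664/18983: DF=(1 − 664/18983·(0.964700))/(1+664/18983) = 1167/1250 ≈ 0.933600
step 3 [3y] bond c/1=9/200: DF=(523673/500000 − 9/200·(0.964700+0.933600))/(1+9/200) = 1841/2000 ≈ 0.920500
step 4 [4y] zero: DF = P = 4417/5000 ≈ 0.883400
step 5 [5y] bond c/1=7/100: DF=(115453/100000 − 7/100·(0.964700+0.933600+0.920500+0.883400))/(1+7/100) = 523/625 ≈ 0.836800
step 6 [6y] swap r/1=1931/53459: DF=(1 − 1931/53459·(0.964700+0.933600+0.920500+0.883400+0.836800))/(1+1931/53459) = 8069/10000 ≈ 0.806900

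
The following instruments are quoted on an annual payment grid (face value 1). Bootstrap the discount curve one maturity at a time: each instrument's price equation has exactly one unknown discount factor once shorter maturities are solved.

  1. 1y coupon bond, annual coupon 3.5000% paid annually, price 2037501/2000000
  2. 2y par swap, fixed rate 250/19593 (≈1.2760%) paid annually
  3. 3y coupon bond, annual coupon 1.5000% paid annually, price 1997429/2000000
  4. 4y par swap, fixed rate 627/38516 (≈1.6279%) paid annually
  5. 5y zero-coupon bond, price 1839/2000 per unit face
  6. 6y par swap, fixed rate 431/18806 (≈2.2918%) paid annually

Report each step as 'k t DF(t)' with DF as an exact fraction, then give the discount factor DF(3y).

step 1 [1y] bond c/1=7/200: DF=(2037501/2000000 − 7/200·(0))/(1+7/200) = 9843/10000 ≈ 0.984300
step 2 [2y] swap r/1=250/19593: DF=(1 − 250/19593·(0.984300))/(1+250/19593) = 39/40 ≈ 0.975000
step 3 [3y] bond c/1=3/200: DF=(1997429/2000000 − 3/200·(0.984300+0.975000))/(1+3/200) = 191/200 ≈ 0.955000
step 4 [4y] swap r/1=627/38516: DF=(1 − 627/38516·(0.984300+0.975000+0.955000))/(1+627/38516) = 9373/10000 ≈ 0.937300
step 5 [5y] zero: DF = P = 1839/2000 ≈ 0.919500
step 6 [6y] swap r/1=431/18806: DF=(1 − 431/18806·(0.984300+0.975000+0.955000+0.937300+0.919500))/(1+431/18806) = 8707/10000 ≈ 0.870700

1 1 9843/10000
2 2 39/40
3 3 191/200
4 4 9373/10000
5 5 1839/2000
6 6 8707/10000
DF(3y) = 191/200 ≈ 0.955000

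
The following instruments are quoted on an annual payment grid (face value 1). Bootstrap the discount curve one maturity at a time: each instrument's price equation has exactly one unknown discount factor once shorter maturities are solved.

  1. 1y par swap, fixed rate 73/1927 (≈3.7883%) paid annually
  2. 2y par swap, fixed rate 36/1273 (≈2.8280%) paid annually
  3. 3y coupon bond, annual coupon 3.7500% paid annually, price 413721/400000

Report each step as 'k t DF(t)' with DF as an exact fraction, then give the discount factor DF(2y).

step 1 [1y] swap r/1=73/1927: DF=(1 − 73/1927·(0))/(1+73/1927) = 1927/2000 ≈ 0.963500
step 2 [2y] swap r/1=36/1273: DF=(1 − 36/1273·(0.963500))/(1+36/1273) = 473/500 ≈ 0.946000
step 3 [3y] bond c/1=3/80: DF=(413721/400000 − 3/80·(0.963500+0.946000))/(1+3/80) = 9279/10000 ≈ 0.927900

1 1 1927/2000
2 2 473/500
3 3 9279/10000
DF(2y) = 473/500 ≈ 0.946000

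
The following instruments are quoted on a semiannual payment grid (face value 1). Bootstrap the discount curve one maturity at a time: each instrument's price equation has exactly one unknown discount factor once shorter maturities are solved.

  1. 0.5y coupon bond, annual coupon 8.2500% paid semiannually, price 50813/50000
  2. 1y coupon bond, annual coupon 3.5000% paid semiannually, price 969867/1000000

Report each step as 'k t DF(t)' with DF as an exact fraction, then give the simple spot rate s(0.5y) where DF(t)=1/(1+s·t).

1 1/2 122/125
2 1 2341/2500
s(0.5y) = (1/(122/125) − 1)/(1/2) = 3/61 ≈ 4.9180%

step 1 [0.5y] bond c/2=33/800: DF=(50813/50000 − 33/800·(0))/(1+33/800) = 122/125 ≈ 0.976000
step 2 [1y] bond c/2=7/400: DF=(969867/1000000 − 7/400·(0.976000))/(1+7/400) = 2341/2500 ≈ 0.936400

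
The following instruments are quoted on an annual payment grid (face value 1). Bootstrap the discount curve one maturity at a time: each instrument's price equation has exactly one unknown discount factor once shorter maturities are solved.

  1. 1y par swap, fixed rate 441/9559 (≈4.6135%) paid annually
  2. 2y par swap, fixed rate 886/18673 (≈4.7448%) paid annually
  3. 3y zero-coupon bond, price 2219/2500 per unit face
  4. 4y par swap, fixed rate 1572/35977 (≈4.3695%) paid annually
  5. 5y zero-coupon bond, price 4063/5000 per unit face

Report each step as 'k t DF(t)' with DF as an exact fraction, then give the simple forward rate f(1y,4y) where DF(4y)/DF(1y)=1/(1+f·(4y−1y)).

step 1 [1y] swap r/1=441/9559: DF=(1 − 441/9559·(0))/(1+441/9559) = 9559/10000 ≈ 0.955900
step 2 [2y] swap r/1=886/18673: DF=(1 − 886/18673·(0.955900))/(1+886/18673) = 4557/5000 ≈ 0.911400
step 3 [3y] zero: DF = P = 2219/2500 ≈ 0.887600
step 4 [4y] swap r/1=1572/35977: DF=(1 − 1572/35977·(0.955900+0.911400+0.887600))/(1+1572/35977) = 2107/2500 ≈ 0.842800
step 5 [5y] zero: DF = P = 4063/5000 ≈ 0.812600

1 1 9559/10000
2 2 4557/5000
3 3 2219/2500
4 4 2107/2500
5 5 4063/5000
f(1y,4y) = ((9559/10000)/(2107/2500) − 1)/(3) = 377/8428 ≈ 4.4732%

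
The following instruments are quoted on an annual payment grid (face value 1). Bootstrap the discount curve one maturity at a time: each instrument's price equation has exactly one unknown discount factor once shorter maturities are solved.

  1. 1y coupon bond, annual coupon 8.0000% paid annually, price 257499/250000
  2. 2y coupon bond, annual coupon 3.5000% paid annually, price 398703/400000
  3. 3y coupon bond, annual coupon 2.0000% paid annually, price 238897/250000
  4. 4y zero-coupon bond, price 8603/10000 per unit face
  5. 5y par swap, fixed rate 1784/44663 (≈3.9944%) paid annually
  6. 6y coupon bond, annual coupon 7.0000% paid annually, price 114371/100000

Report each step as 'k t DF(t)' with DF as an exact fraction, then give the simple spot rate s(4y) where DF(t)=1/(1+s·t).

step 1 [1y] bond c/1=2/25: DF=(257499/250000 − 2/25·(0))/(1+2/25) = 9537/10000 ≈ 0.953700
step 2 [2y] bond c/1=7/200: DF=(398703/400000 − 7/200·(0.953700))/(1+7/200) = 2327/2500 ≈ 0.930800
step 3 [3y] bond c/1=1/50: DF=(238897/250000 − 1/50·(0.953700+0.930800))/(1+1/50) = 8999/10000 ≈ 0.899900
step 4 [4y] zero: DF = P = 8603/10000 ≈ 0.860300
step 5 [5y] swap r/1=1784/44663: DF=(1 − 1784/44663·(0.953700+0.930800+0.899900+0.860300))/(1+1784/44663) = 1027/1250 ≈ 0.821600
step 6 [6y] bond c/1=7/100: DF=(114371/100000 − 7/100·(0.953700+0.930800+0.899900+0.860300+0.821600))/(1+7/100) = 7767/10000 ≈ 0.776700

1 1 9537/10000
2 2 2327/2500
3 3 8999/10000
4 4 8603/10000
5 5 1027/1250
6 6 7767/10000
s(4y) = (1/(8603/10000) − 1)/(4) = 1397/34412 ≈ 4.0596%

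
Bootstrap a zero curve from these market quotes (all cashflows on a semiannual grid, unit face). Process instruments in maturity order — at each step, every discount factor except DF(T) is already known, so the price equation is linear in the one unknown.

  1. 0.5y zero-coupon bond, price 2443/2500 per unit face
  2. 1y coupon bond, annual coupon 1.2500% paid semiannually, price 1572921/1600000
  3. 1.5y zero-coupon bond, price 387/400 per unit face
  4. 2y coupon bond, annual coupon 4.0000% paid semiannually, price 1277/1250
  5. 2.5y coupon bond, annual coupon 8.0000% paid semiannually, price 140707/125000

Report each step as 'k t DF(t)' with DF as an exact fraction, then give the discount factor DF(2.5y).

1 1/2 2443/2500
2 1 9709/10000
3 3/2 387/400
4 2 2361/2500
5 5/2 9339/10000
DF(2.5y) = 9339/10000 ≈ 0.933900

step 1 [0.5y] zero: DF = P = 2443/2500 ≈ 0.977200
step 2 [1y] bond c/2=1/160: DF=(1572921/1600000 − 1/160·(0.977200))/(1+1/160) = 9709/10000 ≈ 0.970900
step 3 [1.5y] zero: DF = P = 387/400 ≈ 0.967500
step 4 [2y] bond c/2=1/50: DF=(1277/1250 − 1/50·(0.977200+0.970900+0.967500))/(1+1/50) = 2361/2500 ≈ 0.944400
step 5 [2.5y] bond c/2=1/25: DF=(140707/125000 − 1/25·(0.977200+0.970900+0.967500+0.944400))/(1+1/25) = 9339/10000 ≈ 0.933900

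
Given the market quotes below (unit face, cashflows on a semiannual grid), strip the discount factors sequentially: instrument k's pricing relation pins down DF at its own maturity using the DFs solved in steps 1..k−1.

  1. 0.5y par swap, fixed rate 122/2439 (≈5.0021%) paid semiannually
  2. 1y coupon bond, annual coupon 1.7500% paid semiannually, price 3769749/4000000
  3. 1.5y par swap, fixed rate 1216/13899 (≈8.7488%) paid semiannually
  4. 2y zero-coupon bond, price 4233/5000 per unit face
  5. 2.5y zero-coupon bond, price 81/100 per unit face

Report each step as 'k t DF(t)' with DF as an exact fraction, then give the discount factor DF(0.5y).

step 1 [0.5y] swap r/2=61/2439: DF=(1 − 61/2439·(0))/(1+61/2439) = 2439/2500 ≈ 0.975600
step 2 [1y] bond c/2=7/800: DF=(3769749/4000000 − 7/800·(0.975600))/(1+7/800) = 4629/5000 ≈ 0.925800
step 3 [1.5y] swap r/2=608/13899: DF=(1 − 608/13899·(0.975600+0.925800))/(1+608/13899) = 549/625 ≈ 0.878400
step 4 [2y] zero: DF = P = 4233/5000 ≈ 0.846600
step 5 [2.5y] zero: DF = P = 81/100 ≈ 0.810000

1 1/2 2439/2500
2 1 4629/5000
3 3/2 549/625
4 2 4233/5000
5 5/2 81/100
DF(0.5y) = 2439/2500 ≈ 0.975600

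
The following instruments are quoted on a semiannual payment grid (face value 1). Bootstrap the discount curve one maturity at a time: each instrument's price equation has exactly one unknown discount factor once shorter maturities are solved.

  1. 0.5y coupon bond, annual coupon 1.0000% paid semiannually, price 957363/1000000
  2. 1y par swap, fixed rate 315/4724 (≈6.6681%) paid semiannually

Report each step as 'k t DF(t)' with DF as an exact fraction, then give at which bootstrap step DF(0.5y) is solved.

step 1 [0.5y] bond c/2=1/200: DF=(957363/1000000 − 1/200·(0))/(1+1/200) = 4763/5000 ≈ 0.952600
step 2 [1y] swap r/2=315/9448: DF=(1 − 315/9448·(0.952600))/(1+315/9448) = 937/1000 ≈ 0.937000

1 1/2 4763/5000
2 1 937/1000
DF(0.5y) is solved at step 1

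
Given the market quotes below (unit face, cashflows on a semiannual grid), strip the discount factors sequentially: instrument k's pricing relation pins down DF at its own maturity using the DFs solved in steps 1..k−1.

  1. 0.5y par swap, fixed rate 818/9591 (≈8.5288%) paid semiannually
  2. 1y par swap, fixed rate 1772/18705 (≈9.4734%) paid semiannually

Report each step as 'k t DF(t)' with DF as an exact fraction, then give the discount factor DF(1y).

1 1/2 9591/10000
2 1 4557/5000
DF(1y) = 4557/5000 ≈ 0.911400

step 1 [0.5y] swap r/2=409/9591: DF=(1 − 409/9591·(0))/(1+409/9591) = 9591/10000 ≈ 0.959100
step 2 [1y] swap r/2=886/18705: DF=(1 − 886/18705·(0.959100))/(1+886/18705) = 4557/5000 ≈ 0.911400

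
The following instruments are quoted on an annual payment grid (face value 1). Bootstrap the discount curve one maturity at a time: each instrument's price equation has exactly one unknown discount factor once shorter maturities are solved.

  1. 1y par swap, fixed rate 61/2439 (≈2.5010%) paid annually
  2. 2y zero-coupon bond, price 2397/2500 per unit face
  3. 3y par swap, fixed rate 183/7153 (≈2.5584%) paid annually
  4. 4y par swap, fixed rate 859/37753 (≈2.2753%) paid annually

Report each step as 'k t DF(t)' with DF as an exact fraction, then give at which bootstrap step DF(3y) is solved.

step 1 [1y] swap r/1=61/2439: DF=(1 − 61/2439·(0))/(1+61/2439) = 2439/2500 ≈ 0.975600
step 2 [2y] zero: DF = P = 2397/2500 ≈ 0.958800
step 3 [3y] swap r/1=183/7153: DF=(1 − 183/7153·(0.975600+0.958800))/(1+183/7153) = 2317/2500 ≈ 0.926800
step 4 [4y] swap r/1=859/37753: DF=(1 − 859/37753·(0.975600+0.958800+0.926800))/(1+859/37753) = 9141/10000 ≈ 0.914100

1 1 2439/2500
2 2 2397/2500
3 3 2317/2500
4 4 9141/10000
DF(3y) is solved at step 3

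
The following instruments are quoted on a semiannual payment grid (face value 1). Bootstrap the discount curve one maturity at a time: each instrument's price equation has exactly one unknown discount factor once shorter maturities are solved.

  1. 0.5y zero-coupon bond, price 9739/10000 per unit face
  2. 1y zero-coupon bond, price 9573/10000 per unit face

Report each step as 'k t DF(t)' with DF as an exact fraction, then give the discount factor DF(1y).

1 1/2 9739/10000
2 1 9573/10000
DF(1y) = 9573/10000 ≈ 0.957300

step 1 [0.5y] zero: DF = P = 9739/10000 ≈ 0.973900
step 2 [1y] zero: DF = P = 9573/10000 ≈ 0.957300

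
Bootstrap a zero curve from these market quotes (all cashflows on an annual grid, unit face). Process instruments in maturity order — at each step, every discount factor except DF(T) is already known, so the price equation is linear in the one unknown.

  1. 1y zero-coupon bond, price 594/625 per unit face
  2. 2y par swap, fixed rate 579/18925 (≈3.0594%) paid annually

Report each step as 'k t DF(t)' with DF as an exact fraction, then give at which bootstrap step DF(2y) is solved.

step 1 [1y] zero: DF = P = 594/625 ≈ 0.950400
step 2 [2y] swap r/1=579/18925: DF=(1 − 579/18925·(0.950400))/(1+579/18925) = 9421/10000 ≈ 0.942100

1 1 594/625
2 2 9421/10000
DF(2y) is solved at step 2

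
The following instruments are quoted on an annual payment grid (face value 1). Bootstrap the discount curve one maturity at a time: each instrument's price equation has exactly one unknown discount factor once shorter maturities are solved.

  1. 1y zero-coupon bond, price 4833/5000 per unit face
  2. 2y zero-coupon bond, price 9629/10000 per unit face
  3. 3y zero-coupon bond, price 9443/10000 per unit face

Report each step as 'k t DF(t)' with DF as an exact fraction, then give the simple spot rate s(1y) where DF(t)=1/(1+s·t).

1 1 4833/5000
2 2 9629/10000
3 3 9443/10000
s(1y) = (1/(4833/5000) − 1)/(1) = 167/4833 ≈ 3.4554%

step 1 [1y] zero: DF = P = 4833/5000 ≈ 0.966600
step 2 [2y] zero: DF = P = 9629/10000 ≈ 0.962900
step 3 [3y] zero: DF = P = 9443/10000 ≈ 0.944300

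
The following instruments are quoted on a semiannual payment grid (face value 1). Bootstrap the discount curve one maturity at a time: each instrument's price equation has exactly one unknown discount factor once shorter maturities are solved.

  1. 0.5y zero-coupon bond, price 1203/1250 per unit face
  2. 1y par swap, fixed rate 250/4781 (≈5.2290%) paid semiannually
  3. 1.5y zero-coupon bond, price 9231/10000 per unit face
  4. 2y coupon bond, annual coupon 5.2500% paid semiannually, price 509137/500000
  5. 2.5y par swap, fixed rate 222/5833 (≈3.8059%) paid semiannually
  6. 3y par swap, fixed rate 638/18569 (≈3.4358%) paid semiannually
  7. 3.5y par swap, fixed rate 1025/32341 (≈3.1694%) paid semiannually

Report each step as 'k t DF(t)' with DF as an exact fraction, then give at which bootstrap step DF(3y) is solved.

1 1/2 1203/1250
2 1 19/20
3 3/2 9231/10000
4 2 9197/10000
5 5/2 1139/1250
6 3 9043/10000
7 7/2 359/400
DF(3y) is solved at step 6

step 1 [0.5y] zero: DF = P = 1203/1250 ≈ 0.962400
step 2 [1y] swap r/2=125/4781: DF=(1 − 125/4781·(0.962400))/(1+125/4781) = 19/20 ≈ 0.950000
step 3 [1.5y] zero: DF = P = 9231/10000 ≈ 0.923100
step 4 [2y] bond c/2=21/800: DF=(509137/500000 − 21/800·(0.962400+0.950000+0.923100))/(1+21/800) = 9197/10000 ≈ 0.919700
step 5 [2.5y] swap r/2=111/5833: DF=(1 − 111/5833·(0.962400+0.950000+0.923100+0.919700))/(1+111/5833) = 1139/1250 ≈ 0.911200
step 6 [3y] swap r/2=319/18569: DF=(1 − 319/18569·(0.962400+0.950000+0.923100+0.919700+0.911200))/(1+319/18569) = 9043/10000 ≈ 0.904300
step 7 [3.5y] swap r/2=1025/64682: DF=(1 − 1025/64682·(0.962400+0.950000+0.923100+0.919700+0.911200+0.904300))/(1+1025/64682) = 359/400 ≈ 0.897500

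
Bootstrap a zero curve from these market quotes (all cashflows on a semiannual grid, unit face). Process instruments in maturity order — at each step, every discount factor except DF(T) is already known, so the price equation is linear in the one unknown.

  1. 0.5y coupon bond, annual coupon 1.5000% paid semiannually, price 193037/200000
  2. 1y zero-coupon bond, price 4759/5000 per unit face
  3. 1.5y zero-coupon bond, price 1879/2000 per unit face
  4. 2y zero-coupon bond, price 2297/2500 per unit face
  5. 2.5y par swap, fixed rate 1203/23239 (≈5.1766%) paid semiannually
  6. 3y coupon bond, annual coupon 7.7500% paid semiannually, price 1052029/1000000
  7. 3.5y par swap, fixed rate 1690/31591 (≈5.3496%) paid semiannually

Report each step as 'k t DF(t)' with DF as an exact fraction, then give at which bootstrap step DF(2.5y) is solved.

step 1 [0.5y] bond c/2=3/400: DF=(193037/200000 − 3/400·(0))/(1+3/400) = 479/500 ≈ 0.958000
step 2 [1y] zero: DF = P = 4759/5000 ≈ 0.951800
step 3 [1.5y] zero: DF = P = 1879/2000 ≈ 0.939500
step 4 [2y] zero: DF = P = 2297/2500 ≈ 0.918800
step 5 [2.5y] swap r/2=1203/46478: DF=(1 − 1203/46478·(0.958000+0.951800+0.939500+0.918800))/(1+1203/46478) = 8797/10000 ≈ 0.879700
step 6 [3y] bond c/2=31/800: DF=(1052029/1000000 − 31/800·(0.958000+0.951800+0.939500+0.918800+0.879700))/(1+31/800) = 4197/5000 ≈ 0.839400
step 7 [3.5y] swap r/2=845/31591: DF=(1 − 845/31591·(0.958000+0.951800+0.939500+0.918800+0.879700+0.839400))/(1+845/31591) = 831/1000 ≈ 0.831000

1 1/2 479/500
2 1 4759/5000
3 3/2 1879/2000
4 2 2297/2500
5 5/2 8797/10000
6 3 4197/5000
7 7/2 831/1000
DF(2.5y) is solved at step 5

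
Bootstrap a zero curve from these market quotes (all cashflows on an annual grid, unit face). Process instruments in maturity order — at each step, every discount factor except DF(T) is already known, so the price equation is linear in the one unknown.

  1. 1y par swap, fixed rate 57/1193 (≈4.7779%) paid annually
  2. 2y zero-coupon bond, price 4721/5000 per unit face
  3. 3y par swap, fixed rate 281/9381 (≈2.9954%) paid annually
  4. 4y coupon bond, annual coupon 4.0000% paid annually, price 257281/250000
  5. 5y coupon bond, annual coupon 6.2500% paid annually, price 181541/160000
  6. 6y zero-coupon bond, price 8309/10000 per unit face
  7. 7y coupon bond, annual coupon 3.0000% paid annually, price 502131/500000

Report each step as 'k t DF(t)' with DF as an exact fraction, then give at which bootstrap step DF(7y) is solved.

step 1 [1y] swap r/1=57/1193: DF=(1 − 57/1193·(0))/(1+57/1193) = 1193/1250 ≈ 0.954400
step 2 [2y] zero: DF = P = 4721/5000 ≈ 0.944200
step 3 [3y] swap r/1=281/9381: DF=(1 − 281/9381·(0.954400+0.944200))/(1+281/9381) = 9157/10000 ≈ 0.915700
step 4 [4y] bond c/1=1/25: DF=(257281/250000 − 1/25·(0.954400+0.944200+0.915700))/(1+1/25) = 8813/10000 ≈ 0.881300
step 5 [5y] bond c/1=1/16: DF=(181541/160000 − 1/16·(0.954400+0.944200+0.915700+0.881300))/(1+1/16) = 1701/2000 ≈ 0.850500
step 6 [6y] zero: DF = P = 8309/10000 ≈ 0.830900
step 7 [7y] bond c/1=3/100: DF=(502131/500000 − 3/100·(0.954400+0.944200+0.915700+0.881300+0.850500+0.830900))/(1+3/100) = 1023/1250 ≈ 0.818400

1 1 1193/1250
2 2 4721/5000
3 3 9157/10000
4 4 8813/10000
5 5 1701/2000
6 6 8309/10000
7 7 1023/1250
DF(7y) is solved at step 7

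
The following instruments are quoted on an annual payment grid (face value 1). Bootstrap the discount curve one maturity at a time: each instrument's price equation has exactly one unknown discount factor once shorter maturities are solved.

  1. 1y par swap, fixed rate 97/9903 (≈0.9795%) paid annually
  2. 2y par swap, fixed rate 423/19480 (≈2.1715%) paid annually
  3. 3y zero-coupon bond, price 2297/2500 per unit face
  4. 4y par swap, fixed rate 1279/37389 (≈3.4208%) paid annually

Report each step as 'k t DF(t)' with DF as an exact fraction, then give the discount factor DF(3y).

1 1 9903/10000
2 2 9577/10000
3 3 2297/2500
4 4 8721/10000
DF(3y) = 2297/2500 ≈ 0.918800

step 1 [1y] swap r/1=97/9903: DF=(1 − 97/9903·(0))/(1+97/9903) = 9903/10000 ≈ 0.990300
step 2 [2y] swap r/1=423/19480: DF=(1 − 423/19480·(0.990300))/(1+423/19480) = 9577/10000 ≈ 0.957700
step 3 [3y] zero: DF = P = 2297/2500 ≈ 0.918800
step 4 [4y] swap r/1=1279/37389: DF=(1 − 1279/37389·(0.990300+0.957700+0.918800))/(1+1279/37389) = 8721/10000 ≈ 0.872100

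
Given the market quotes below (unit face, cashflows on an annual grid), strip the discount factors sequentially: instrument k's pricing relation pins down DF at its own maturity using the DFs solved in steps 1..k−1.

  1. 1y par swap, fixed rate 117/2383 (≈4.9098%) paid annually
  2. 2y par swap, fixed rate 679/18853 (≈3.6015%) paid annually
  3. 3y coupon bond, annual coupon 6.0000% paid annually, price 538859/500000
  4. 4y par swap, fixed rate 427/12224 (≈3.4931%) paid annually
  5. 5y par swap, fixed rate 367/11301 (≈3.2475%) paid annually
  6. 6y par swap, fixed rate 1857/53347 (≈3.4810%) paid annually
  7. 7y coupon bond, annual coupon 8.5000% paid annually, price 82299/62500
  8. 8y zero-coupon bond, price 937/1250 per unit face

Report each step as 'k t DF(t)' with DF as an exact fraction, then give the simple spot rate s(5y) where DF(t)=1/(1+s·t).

1 1 2383/2500
2 2 9321/10000
3 3 91/100
4 4 8719/10000
5 5 2133/2500
6 6 8143/10000
7 7 7957/10000
8 8 937/1250
s(5y) = (1/(2133/2500) − 1)/(5) = 367/10665 ≈ 3.4412%

step 1 [1y] swap r/1=117/2383: DF=(1 − 117/2383·(0))/(1+117/2383) = 2383/2500 ≈ 0.953200
step 2 [2y] swap r/1=679/18853: DF=(1 − 679/18853·(0.953200))/(1+679/18853) = 9321/10000 ≈ 0.932100
step 3 [3y] bond c/1=3/50: DF=(538859/500000 − 3/50·(0.953200+0.932100))/(1+3/50) = 91/100 ≈ 0.910000
step 4 [4y] swap r/1=427/12224: DF=(1 − 427/12224·(0.953200+0.932100+0.910000))/(1+427/12224) = 8719/10000 ≈ 0.871900
step 5 [5y] swap r/1=367/11301: DF=(1 − 367/11301·(0.953200+0.932100+0.910000+0.871900))/(1+367/11301) = 2133/2500 ≈ 0.853200
step 6 [6y] swap r/1=1857/53347: DF=(1 − 1857/53347·(0.953200+0.932100+0.910000+0.871900+0.853200))/(1+1857/53347) = 8143/10000 ≈ 0.814300
step 7 [7y] bond c/1=17/200: DF=(82299/62500 − 17/200·(0.953200+0.932100+0.910000+0.871900+0.853200+0.814300))/(1+17/200) = 7957/10000 ≈ 0.795700
step 8 [8y] zero: DF = P = 937/1250 ≈ 0.749600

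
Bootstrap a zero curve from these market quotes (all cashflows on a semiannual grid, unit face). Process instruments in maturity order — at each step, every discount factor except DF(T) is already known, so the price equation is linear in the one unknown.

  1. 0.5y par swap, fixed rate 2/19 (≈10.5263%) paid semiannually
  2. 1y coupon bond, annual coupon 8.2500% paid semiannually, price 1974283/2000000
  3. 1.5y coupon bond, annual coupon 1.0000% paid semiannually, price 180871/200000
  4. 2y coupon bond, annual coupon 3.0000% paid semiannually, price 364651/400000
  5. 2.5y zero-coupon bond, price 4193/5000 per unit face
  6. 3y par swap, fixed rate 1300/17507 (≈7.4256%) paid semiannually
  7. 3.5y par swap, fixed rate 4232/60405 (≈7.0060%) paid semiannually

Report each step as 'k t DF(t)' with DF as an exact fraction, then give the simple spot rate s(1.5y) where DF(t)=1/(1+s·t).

step 1 [0.5y] swap r/2=1/19: DF=(1 − 1/19·(0))/(1+1/19) = 19/20 ≈ 0.950000
step 2 [1y] bond c/2=33/800: DF=(1974283/2000000 − 33/800·(0.950000))/(1+33/800) = 569/625 ≈ 0.910400
step 3 [1.5y] bond c/2=1/200: DF=(180871/200000 − 1/200·(0.950000+0.910400))/(1+1/200) = 4453/5000 ≈ 0.890600
step 4 [2y] bond c/2=3/200: DF=(364651/400000 − 3/200·(0.950000+0.910400+0.890600))/(1+3/200) = 343/400 ≈ 0.857500
step 5 [2.5y] zero: DF = P = 4193/5000 ≈ 0.838600
step 6 [3y] swap r/2=650/17507: DF=(1 − 650/17507·(0.950000+0.910400+0.890600+0.857500+0.838600))/(1+650/17507) = 161/200 ≈ 0.805000
step 7 [3.5y] swap r/2=2116/60405: DF=(1 − 2116/60405·(0.950000+0.910400+0.890600+0.857500+0.838600+0.805000))/(1+2116/60405) = 1971/2500 ≈ 0.788400

1 1/2 19/20
2 1 569/625
3 3/2 4453/5000
4 2 343/400
5 5/2 4193/5000
6 3 161/200
7 7/2 1971/2500
s(1.5y) = (1/(4453/5000) − 1)/(3/2) = 1094/13359 ≈ 8.1892%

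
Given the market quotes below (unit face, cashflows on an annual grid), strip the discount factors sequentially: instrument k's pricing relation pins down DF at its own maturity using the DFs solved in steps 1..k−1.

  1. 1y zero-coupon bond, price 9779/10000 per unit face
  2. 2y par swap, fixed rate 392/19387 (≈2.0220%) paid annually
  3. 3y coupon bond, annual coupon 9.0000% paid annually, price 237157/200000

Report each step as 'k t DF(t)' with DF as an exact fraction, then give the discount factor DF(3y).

1 1 9779/10000
2 2 1201/1250
3 3 4639/5000
DF(3y) = 4639/5000 ≈ 0.927800

step 1 [1y] zero: DF = P = 9779/10000 ≈ 0.977900
step 2 [2y] swap r/1=392/19387: DF=(1 − 392/19387·(0.977900))/(1+392/19387) = 1201/1250 ≈ 0.960800
step 3 [3y] bond c/1=9/100: DF=(237157/200000 − 9/100·(0.977900+0.960800))/(1+9/100) = 4639/5000 ≈ 0.927800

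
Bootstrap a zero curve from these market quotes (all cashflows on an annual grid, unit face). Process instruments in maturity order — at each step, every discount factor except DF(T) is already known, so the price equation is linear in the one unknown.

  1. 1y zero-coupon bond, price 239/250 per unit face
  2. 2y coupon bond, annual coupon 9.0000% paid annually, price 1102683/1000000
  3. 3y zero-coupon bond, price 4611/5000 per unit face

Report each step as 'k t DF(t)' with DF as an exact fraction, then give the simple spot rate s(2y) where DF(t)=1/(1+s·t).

step 1 [1y] zero: DF = P = 239/250 ≈ 0.956000
step 2 [2y] bond c/1=9/100: DF=(1102683/1000000 − 9/100·(0.956000))/(1+9/100) = 9327/10000 ≈ 0.932700
step 3 [3y] zero: DF = P = 4611/5000 ≈ 0.922200

1 1 239/250
2 2 9327/10000
3 3 4611/5000
s(2y) = (1/(9327/10000) − 1)/(2) = 673/18654 ≈ 3.6078%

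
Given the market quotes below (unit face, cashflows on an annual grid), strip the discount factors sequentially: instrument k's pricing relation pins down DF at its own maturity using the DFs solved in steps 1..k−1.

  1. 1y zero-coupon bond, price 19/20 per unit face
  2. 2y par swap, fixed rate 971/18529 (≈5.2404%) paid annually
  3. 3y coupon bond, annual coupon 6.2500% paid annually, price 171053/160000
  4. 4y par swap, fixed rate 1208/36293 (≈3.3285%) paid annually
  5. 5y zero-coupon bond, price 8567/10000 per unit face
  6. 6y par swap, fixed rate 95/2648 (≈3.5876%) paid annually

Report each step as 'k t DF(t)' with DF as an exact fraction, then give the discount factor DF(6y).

step 1 [1y] zero: DF = P = 19/20 ≈ 0.950000
step 2 [2y] swap r/1=971/18529: DF=(1 − 971/18529·(0.950000))/(1+971/18529) = 9029/10000 ≈ 0.902900
step 3 [3y] bond c/1=1/16: DF=(171053/160000 − 1/16·(0.950000+0.902900))/(1+1/16) = 2243/2500 ≈ 0.897200
step 4 [4y] swap r/1=1208/36293: DF=(1 − 1208/36293·(0.950000+0.902900+0.897200))/(1+1208/36293) = 1099/1250 ≈ 0.879200
step 5 [5y] zero: DF = P = 8567/10000 ≈ 0.856700
step 6 [6y] swap r/1=95/2648: DF=(1 − 95/2648·(0.950000+0.902900+0.897200+0.879200+0.856700))/(1+95/2648) = 81/100 ≈ 0.810000

1 1 19/20
2 2 9029/10000
3 3 2243/2500
4 4 1099/1250
5 5 8567/10000
6 6 81/100
DF(6y) = 81/100 ≈ 0.810000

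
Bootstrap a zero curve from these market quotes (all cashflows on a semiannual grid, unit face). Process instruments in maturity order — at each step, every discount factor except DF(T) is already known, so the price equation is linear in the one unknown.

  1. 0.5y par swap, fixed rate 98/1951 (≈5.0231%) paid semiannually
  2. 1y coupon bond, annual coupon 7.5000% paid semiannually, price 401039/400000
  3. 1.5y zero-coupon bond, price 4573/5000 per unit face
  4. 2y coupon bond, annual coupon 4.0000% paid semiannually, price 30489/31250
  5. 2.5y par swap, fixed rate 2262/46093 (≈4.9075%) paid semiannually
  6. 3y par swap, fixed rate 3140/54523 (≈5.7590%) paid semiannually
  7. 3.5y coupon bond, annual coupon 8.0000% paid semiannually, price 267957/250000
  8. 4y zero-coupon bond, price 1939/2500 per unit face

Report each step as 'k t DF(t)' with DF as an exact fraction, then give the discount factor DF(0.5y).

1 1/2 1951/2000
2 1 9311/10000
3 3/2 4573/5000
4 2 2253/2500
5 5/2 8869/10000
6 3 843/1000
7 7/2 8209/10000
8 4 1939/2500
DF(0.5y) = 1951/2000 ≈ 0.975500

step 1 [0.5y] swap r/2=49/1951: DF=(1 − 49/1951·(0))/(1+49/1951) = 1951/2000 ≈ 0.975500
step 2 [1y] bond c/2=3/80: DF=(401039/400000 − 3/80·(0.975500))/(1+3/80) = 9311/10000 ≈ 0.931100
step 3 [1.5y] zero: DF = P = 4573/5000 ≈ 0.914600
step 4 [2y] bond c/2=1/50: DF=(30489/31250 − 1/50·(0.975500+0.931100+0.914600))/(1+1/50) = 2253/2500 ≈ 0.901200
step 5 [2.5y] swap r/2=1131/46093: DF=(1 − 1131/46093·(0.975500+0.931100+0.914600+0.901200))/(1+1131/46093) = 8869/10000 ≈ 0.886900
step 6 [3y] swap r/2=1570/54523: DF=(1 − 1570/54523·(0.975500+0.931100+0.914600+0.901200+0.886900))/(1+1570/54523) = 843/1000 ≈ 0.843000
step 7 [3.5y] bond c/2=1/25: DF=(267957/250000 − 1/25·(0.975500+0.931100+0.914600+0.901200+0.886900+0.843000))/(1+1/25) = 8209/10000 ≈ 0.820900
step 8 [4y] zero: DF = P = 1939/2500 ≈ 0.775600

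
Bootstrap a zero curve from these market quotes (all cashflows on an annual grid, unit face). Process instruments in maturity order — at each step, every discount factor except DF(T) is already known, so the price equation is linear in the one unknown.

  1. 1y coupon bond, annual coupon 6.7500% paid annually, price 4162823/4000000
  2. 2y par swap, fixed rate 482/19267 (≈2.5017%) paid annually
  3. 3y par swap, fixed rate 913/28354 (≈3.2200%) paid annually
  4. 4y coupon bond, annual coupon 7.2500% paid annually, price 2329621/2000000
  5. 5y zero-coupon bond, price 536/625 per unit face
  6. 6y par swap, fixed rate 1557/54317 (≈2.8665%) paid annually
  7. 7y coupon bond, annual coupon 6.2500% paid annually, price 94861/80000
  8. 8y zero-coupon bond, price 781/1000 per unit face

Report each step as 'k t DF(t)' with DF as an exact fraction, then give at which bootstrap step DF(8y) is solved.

1 1 9749/10000
2 2 4759/5000
3 3 9087/10000
4 4 559/625
5 5 536/625
6 6 8443/10000
7 7 1593/2000
8 8 781/1000
DF(8y) is solved at step 8

step 1 [1y] bond c/1=27/400: DF=(4162823/4000000 − 27/400·(0))/(1+27/400) = 9749/10000 ≈ 0.974900
step 2 [2y] swap r/1=482/19267: DF=(1 − 482/19267·(0.974900))/(1+482/19267) = 4759/5000 ≈ 0.951800
step 3 [3y] swap r/1=913/28354: DF=(1 − 913/28354·(0.974900+0.951800))/(1+913/28354) = 9087/10000 ≈ 0.908700
step 4 [4y] bond c/1=29/400: DF=(2329621/2000000 − 29/400·(0.974900+0.951800+0.908700))/(1+29/400) = 559/625 ≈ 0.894400
step 5 [5y] zero: DF = P = 536/625 ≈ 0.857600
step 6 [6y] swap r/1=1557/54317: DF=(1 − 1557/54317·(0.974900+0.951800+0.908700+0.894400+0.857600))/(1+1557/54317) = 8443/10000 ≈ 0.844300
step 7 [7y] bond c/1=1/16: DF=(94861/80000 − 1/16·(0.974900+0.951800+0.908700+0.894400+0.857600+0.844300))/(1+1/16) = 1593/2000 ≈ 0.796500
step 8 [8y] zero: DF = P = 781/1000 ≈ 0.781000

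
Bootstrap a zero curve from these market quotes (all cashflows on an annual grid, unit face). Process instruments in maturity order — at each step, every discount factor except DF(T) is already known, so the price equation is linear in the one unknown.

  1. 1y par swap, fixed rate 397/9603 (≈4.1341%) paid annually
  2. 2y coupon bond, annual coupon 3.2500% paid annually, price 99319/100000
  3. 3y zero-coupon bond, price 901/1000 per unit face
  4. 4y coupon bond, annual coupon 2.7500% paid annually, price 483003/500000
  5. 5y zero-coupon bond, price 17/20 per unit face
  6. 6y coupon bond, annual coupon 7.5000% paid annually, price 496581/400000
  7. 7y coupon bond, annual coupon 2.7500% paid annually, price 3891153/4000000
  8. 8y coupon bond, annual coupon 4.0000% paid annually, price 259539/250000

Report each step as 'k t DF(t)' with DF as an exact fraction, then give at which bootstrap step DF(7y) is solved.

1 1 9603/10000
2 2 9317/10000
3 3 901/1000
4 4 4327/5000
5 5 17/20
6 6 8403/10000
7 7 2009/2500
8 8 476/625
DF(7y) is solved at step 7

step 1 [1y] swap r/1=397/9603: DF=(1 − 397/9603·(0))/(1+397/9603) = 9603/10000 ≈ 0.960300
step 2 [2y] bond c/1=13/400: DF=(99319/100000 − 13/400·(0.960300))/(1+13/400) = 9317/10000 ≈ 0.931700
step 3 [3y] zero: DF = P = 901/1000 ≈ 0.901000
step 4 [4y] bond c/1=11/400: DF=(483003/500000 − 11/400·(0.960300+0.931700+0.901000))/(1+11/400) = 4327/5000 ≈ 0.865400
step 5 [5y] zero: DF = P = 17/20 ≈ 0.850000
step 6 [6y] bond c/1=3/40: DF=(496581/400000 − 3/40·(0.960300+0.931700+0.901000+0.865400+0.850000))/(1+3/40) = 8403/10000 ≈ 0.840300
step 7 [7y] bond c/1=11/400: DF=(3891153/4000000 − 11/400·(0.960300+0.931700+0.901000+0.865400+0.850000+0.840300))/(1+11/400) = 2009/2500 ≈ 0.803600
step 8 [8y] bond c/1=1/25: DF=(259539/250000 − 1/25·(0.960300+0.931700+0.901000+0.865400+0.850000+0.840300+0.803600))/(1+1/25) = 476/625 ≈ 0.761600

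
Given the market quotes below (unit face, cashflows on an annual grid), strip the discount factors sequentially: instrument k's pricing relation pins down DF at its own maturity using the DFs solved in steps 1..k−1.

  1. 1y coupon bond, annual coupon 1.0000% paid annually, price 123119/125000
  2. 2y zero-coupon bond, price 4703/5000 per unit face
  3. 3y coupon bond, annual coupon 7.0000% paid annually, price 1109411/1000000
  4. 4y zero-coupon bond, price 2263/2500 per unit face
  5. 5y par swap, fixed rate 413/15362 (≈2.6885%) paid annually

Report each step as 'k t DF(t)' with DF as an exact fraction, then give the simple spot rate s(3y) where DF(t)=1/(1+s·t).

step 1 [1y] bond c/1=1/100: DF=(123119/125000 − 1/100·(0))/(1+1/100) = 1219/1250 ≈ 0.975200
step 2 [2y] zero: DF = P = 4703/5000 ≈ 0.940600
step 3 [3y] bond c/1=7/100: DF=(1109411/1000000 − 7/100·(0.975200+0.940600))/(1+7/100) = 1823/2000 ≈ 0.911500
step 4 [4y] zero: DF = P = 2263/2500 ≈ 0.905200
step 5 [5y] swap r/1=413/15362: DF=(1 − 413/15362·(0.975200+0.940600+0.911500+0.905200))/(1+413/15362) = 8761/10000 ≈ 0.876100

1 1 1219/1250
2 2 4703/5000
3 3 1823/2000
4 4 2263/2500
5 5 8761/10000
s(3y) = (1/(1823/2000) − 1)/(3) = 59/1823 ≈ 3.2364%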